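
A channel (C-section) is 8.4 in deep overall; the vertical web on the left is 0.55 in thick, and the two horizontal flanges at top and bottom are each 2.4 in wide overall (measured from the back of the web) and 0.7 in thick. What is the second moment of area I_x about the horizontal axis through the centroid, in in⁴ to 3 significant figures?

Split into non-overlapping primitives; take the origin at the lower-left of the bounding box.
Web: 0.55 × 8.4, A = 4.62 in², y = 4.2 in, Ī = 27.166 in⁴.
Top flange (beyond web): 1.85 × 0.7, A = 1.295 in², y = 8.05 in, Ī = 0.052879 in⁴.
Bottom flange (beyond web): 1.85 × 0.7, A = 1.295 in², y = 0.35 in, Ī = 0.052879 in⁴.
By symmetry the centroid is at mid-height, ȳ = 4.2 in.
Transfer each piece to the horizontal axis through the centroid using Ī + A·d² with d = y − 4.2:
  web: d = 0 in → contributes +27.166 in⁴
  top flange (beyond web): d = 3.85 in → contributes +19.248 in⁴
  bottom flange (beyond web): d = -3.85 in → contributes +19.248 in⁴
Total I = 65.662 in⁴.

I_x ≈ 65.7 in⁴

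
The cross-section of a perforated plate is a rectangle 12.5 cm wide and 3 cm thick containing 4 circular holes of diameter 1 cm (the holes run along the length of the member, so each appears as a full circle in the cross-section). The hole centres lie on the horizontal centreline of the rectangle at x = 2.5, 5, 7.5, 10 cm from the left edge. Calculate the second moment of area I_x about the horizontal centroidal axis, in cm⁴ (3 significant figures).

Break the section into simple shapes (no overlaps), measuring from the bottom-left corner of the bounding box.
Plate: 12.5 × 3, A = 37.5 cm², y = 1.5 cm, Ī = 28.125 cm⁴.
Hole 1 (subtracted): ⌀1, A = 0.7854 cm², y = 1.5 cm, Ī = 0.049087 cm⁴.
Hole 2 (subtracted): ⌀1, A = 0.7854 cm², y = 1.5 cm, Ī = 0.049087 cm⁴.
Hole 3 (subtracted): ⌀1, A = 0.7854 cm², y = 1.5 cm, Ī = 0.049087 cm⁴.
Hole 4 (subtracted): ⌀1, A = 0.7854 cm², y = 1.5 cm, Ī = 0.049087 cm⁴.
By symmetry the centroid is at mid-height, ȳ = 1.5 cm.
All pieces are centred on the horizontal centroidal axis, so I = ΣĪ (holes subtracted) = 27.929 cm⁴.

I_x ≈ 27.9 cm⁴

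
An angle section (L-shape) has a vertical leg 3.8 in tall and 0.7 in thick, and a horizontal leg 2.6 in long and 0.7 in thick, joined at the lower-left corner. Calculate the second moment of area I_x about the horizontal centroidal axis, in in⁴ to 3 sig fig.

I_x ≈ 5.39 in⁴

Decompose the section into non-overlapping parts with the origin at the bottom-left of its bounding rectangle.
Vertical leg: 0.7 × 3.8, A = 2.66 in², y = 1.9 in, Ī = 3.2009 in⁴.
Horizontal leg (remainder): 1.9 × 0.7, A = 1.33 in², y = 0.35 in, Ī = 0.054308 in⁴.
Centroid: ȳ = ΣA·y / ΣA = 1.3833 in.
Transfer each piece to the horizontal centroidal axis using Ī + A·d² with d = y − 1.3833:
  vertical leg: d = 0.51667 in → contributes +3.9109 in⁴
  horizontal leg (remainder): d = -1.0333 in → contributes +1.4745 in⁴
Total I = 5.3854 in⁴.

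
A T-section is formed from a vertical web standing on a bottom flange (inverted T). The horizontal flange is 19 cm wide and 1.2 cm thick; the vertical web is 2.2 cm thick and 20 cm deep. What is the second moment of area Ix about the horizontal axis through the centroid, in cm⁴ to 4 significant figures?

Break the section into simple shapes (no overlaps), measuring from the bottom-left corner of the bounding box.
Flange: 19 × 1.2, A = 22.8 cm², y = 0.6 cm, Ī = 2.736 cm⁴.
Web: 2.2 × 20, A = 44 cm², y = 11.2 cm, Ī = 1466.67 cm⁴.
Centroid: ȳ = ΣA·y / ΣA = 7.58204 cm.
Transfer each piece to the horizontal axis through the centroid using Ī + A·d² with d = y − 7.58204:
  flange: d = -6.98204 cm → contributes +1114.21 cm⁴
  web: d = 3.61796 cm → contributes +2042.61 cm⁴
Total I = 3156.82 cm⁴.

Ix ≈ 3157 cm⁴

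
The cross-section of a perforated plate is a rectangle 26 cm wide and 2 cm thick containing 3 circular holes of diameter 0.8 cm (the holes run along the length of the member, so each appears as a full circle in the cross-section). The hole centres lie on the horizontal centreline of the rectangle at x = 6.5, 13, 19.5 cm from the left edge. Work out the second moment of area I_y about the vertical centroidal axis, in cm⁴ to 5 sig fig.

I_y ≈ 2886.8 cm⁴

Decompose the section into non-overlapping parts with the origin at the bottom-left of its bounding rectangle.
Plate: 26 × 2, A = 52 cm², x = 13 cm, Ī = 2929.333 cm⁴.
Hole 1 (subtracted): ⌀0.8, A = 0.5026548 cm², x = 6.5 cm, Ī = 0.02010619 cm⁴.
Hole 2 (subtracted): ⌀0.8, A = 0.5026548 cm², x = 13 cm, Ī = 0.02010619 cm⁴.
Hole 3 (subtracted): ⌀0.8, A = 0.5026548 cm², x = 19.5 cm, Ī = 0.02010619 cm⁴.
By symmetry the centroid is at mid-width, x̄ = 13 cm.
Transfer each piece to the vertical centroidal axis using Ī + A·d² with d = x − 13:
  plate: d = 0 cm → contributes +2929.333 cm⁴
  hole 1: d = -6.5 cm → contributes −21.25727 cm⁴
  hole 2: d = 0 cm → contributes −0.02010619 cm⁴
  hole 3: d = 6.5 cm → contributes −21.25727 cm⁴
Total I = 2886.799 cm⁴.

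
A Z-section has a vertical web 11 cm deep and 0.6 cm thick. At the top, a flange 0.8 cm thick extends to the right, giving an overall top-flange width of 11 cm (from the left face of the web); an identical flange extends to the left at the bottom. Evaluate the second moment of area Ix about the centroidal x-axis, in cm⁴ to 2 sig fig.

Ix ≈ 500 cm⁴

Decompose the section into non-overlapping parts with the origin at the bottom-left of its bounding rectangle.
Web: 0.6 × 11, A = 6.6 cm², y = 5.5 cm, Ī = 66.55 cm⁴.
Top flange (beyond web): 10.4 × 0.8, A = 8.32 cm², y = 10.6 cm, Ī = 0.4437 cm⁴.
Bottom flange (beyond web): 10.4 × 0.8, A = 8.32 cm², y = 0.4 cm, Ī = 0.4437 cm⁴.
Centroid: ȳ = ΣA·y / ΣA = 5.5 cm.
Transfer each piece to the centroidal x-axis using Ī + A·d² with d = y − 5.5:
  web: d = 0 cm → contributes +66.55 cm⁴
  top flange (beyond web): d = 5.1 cm → contributes +216.8 cm⁴
  bottom flange (beyond web): d = -5.1 cm → contributes +216.8 cm⁴
Total I = 500.2 cm⁴.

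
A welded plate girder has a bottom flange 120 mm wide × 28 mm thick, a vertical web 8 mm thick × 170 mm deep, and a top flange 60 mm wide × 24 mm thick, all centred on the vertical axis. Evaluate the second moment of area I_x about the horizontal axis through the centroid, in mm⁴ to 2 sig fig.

I_x ≈ 4.4 × 10⁷ mm⁴

Decompose the section into non-overlapping parts with the origin at the bottom-left of its bounding rectangle.
Bottom plate: 120 × 28, A = 3 360 mm², y = 14 mm, Ī = 219 520 mm⁴.
Web plate: 8 × 170, A = 1 360 mm², y = 113 mm, Ī = 3 275 333 mm⁴.
Top plate: 60 × 24, A = 1 440 mm², y = 210 mm, Ī = 69 120 mm⁴.
Centroid: ȳ = ΣA·y / ΣA = 81.68 mm.
Transfer each piece to the horizontal axis through the centroid using Ī + A·d² with d = y − 81.68:
  bottom plate: d = -67.68 mm → contributes +15 608 151 mm⁴
  web plate: d = 31.32 mm → contributes +4 609 813 mm⁴
  top plate: d = 128.3 mm → contributes +23 781 920 mm⁴
Total I = 43 999 884 mm⁴.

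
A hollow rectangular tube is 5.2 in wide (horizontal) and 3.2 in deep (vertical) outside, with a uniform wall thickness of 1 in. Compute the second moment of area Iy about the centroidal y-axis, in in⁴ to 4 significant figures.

Iy ≈ 34.22 in⁴

Treat the section as a set of non-overlapping primitives; coordinates are from the bounding-box lower-left.
Outer rectangle: 5.2 × 3.2, A = 16.64 in², x = 2.6 in, Ī = 37.4955 in⁴.
Inner void (subtracted): 3.2 × 1.2, A = 3.84 in², x = 2.6 in, Ī = 3.2768 in⁴.
By symmetry the centroid is at mid-width, x̄ = 2.6 in.
All pieces are centred on the centroidal y-axis, so I = ΣĪ (holes subtracted) = 34.2187 in⁴.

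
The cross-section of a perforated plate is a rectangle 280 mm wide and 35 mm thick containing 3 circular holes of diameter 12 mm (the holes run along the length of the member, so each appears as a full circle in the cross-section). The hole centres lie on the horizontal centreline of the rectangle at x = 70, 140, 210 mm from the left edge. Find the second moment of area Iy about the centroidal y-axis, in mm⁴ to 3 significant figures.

Break the section into simple shapes (no overlaps), measuring from the bottom-left corner of the bounding box.
Plate: 280 × 35, A = 9 800 mm², x = 140 mm, Ī = 64 026 667 mm⁴.
Hole 1 (subtracted): ⌀12, A = 113.1 mm², x = 70 mm, Ī = 1017.9 mm⁴.
Hole 2 (subtracted): ⌀12, A = 113.1 mm², x = 140 mm, Ī = 1017.9 mm⁴.
Hole 3 (subtracted): ⌀12, A = 113.1 mm², x = 210 mm, Ī = 1017.9 mm⁴.
By symmetry the centroid is at mid-width, x̄ = 140 mm.
Transfer each piece to the centroidal y-axis using Ī + A·d² with d = x − 140:
  plate: d = 0 mm → contributes +64 026 667 mm⁴
  hole 1: d = -70 mm → contributes −555 195 mm⁴
  hole 2: d = 0 mm → contributes −1017.9 mm⁴
  hole 3: d = 70 mm → contributes −555 195 mm⁴
Total I = 62 915 259 mm⁴.

Iy ≈ 6.29 × 10⁷ mm⁴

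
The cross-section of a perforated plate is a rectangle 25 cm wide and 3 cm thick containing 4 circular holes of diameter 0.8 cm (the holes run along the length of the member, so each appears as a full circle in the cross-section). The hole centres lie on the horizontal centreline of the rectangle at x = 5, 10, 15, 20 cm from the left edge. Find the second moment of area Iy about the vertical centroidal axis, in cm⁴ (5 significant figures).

Decompose the section into non-overlapping parts with the origin at the bottom-left of its bounding rectangle.
Plate: 25 × 3, A = 75 cm², x = 12.5 cm, Ī = 3906.25 cm⁴.
Hole 1 (subtracted): ⌀0.8, A = 0.5026548 cm², x = 5 cm, Ī = 0.02010619 cm⁴.
Hole 2 (subtracted): ⌀0.8, A = 0.5026548 cm², x = 10 cm, Ī = 0.02010619 cm⁴.
Hole 3 (subtracted): ⌀0.8, A = 0.5026548 cm², x = 15 cm, Ī = 0.02010619 cm⁴.
Hole 4 (subtracted): ⌀0.8, A = 0.5026548 cm², x = 20 cm, Ī = 0.02010619 cm⁴.
By symmetry the centroid is at mid-width, x̄ = 12.5 cm.
Transfer each piece to the vertical centroidal axis using Ī + A·d² with d = x − 12.5:
  plate: d = 0 cm → contributes +3906.25 cm⁴
  hole 1: d = -7.5 cm → contributes −28.29444 cm⁴
  hole 2: d = -2.5 cm → contributes −3.161699 cm⁴
  hole 3: d = 2.5 cm → contributes −3.161699 cm⁴
  hole 4: d = 7.5 cm → contributes −28.29444 cm⁴
Total I = 3843.338 cm⁴.

Iy ≈ 3843.3 cm⁴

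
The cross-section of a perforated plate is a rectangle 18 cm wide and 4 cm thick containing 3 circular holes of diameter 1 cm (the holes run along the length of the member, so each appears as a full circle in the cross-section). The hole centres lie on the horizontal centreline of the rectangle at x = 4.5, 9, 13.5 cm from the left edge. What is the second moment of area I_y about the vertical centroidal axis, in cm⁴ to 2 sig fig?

Split into non-overlapping primitives; take the origin at the lower-left of the bounding box.
Plate: 18 × 4, A = 72 cm², x = 9 cm, Ī = 1 944 cm⁴.
Hole 1 (subtracted): ⌀1, A = 0.7854 cm², x = 4.5 cm, Ī = 0.04909 cm⁴.
Hole 2 (subtracted): ⌀1, A = 0.7854 cm², x = 9 cm, Ī = 0.04909 cm⁴.
Hole 3 (subtracted): ⌀1, A = 0.7854 cm², x = 13.5 cm, Ī = 0.04909 cm⁴.
By symmetry the centroid is at mid-width, x̄ = 9 cm.
Transfer each piece to the vertical centroidal axis using Ī + A·d² with d = x − 9:
  plate: d = 0 cm → contributes +1 944 cm⁴
  hole 1: d = -4.5 cm → contributes −15.95 cm⁴
  hole 2: d = 0 cm → contributes −0.04909 cm⁴
  hole 3: d = 4.5 cm → contributes −15.95 cm⁴
Total I = 1 912 cm⁴.

I_y ≈ 1900 cm⁴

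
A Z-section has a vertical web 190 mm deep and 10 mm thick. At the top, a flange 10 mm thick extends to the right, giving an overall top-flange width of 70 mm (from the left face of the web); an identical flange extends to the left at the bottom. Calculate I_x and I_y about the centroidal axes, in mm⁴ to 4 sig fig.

Split into non-overlapping primitives; take the origin at the lower-left of the bounding box.
Web: 10 × 190, A = 1 900 mm², y = 95 mm, Ī = 5 715 833 mm⁴.
Top flange (beyond web): 60 × 10, A = 600 mm², y = 185 mm, Ī = 5 000 mm⁴.
Bottom flange (beyond web): 60 × 10, A = 600 mm², y = 5 mm, Ī = 5 000 mm⁴.
Centroid: ȳ = ΣA·y / ΣA = 95 mm.
Transfer each piece to the centroidal x-axis using Ī + A·d² with d = y − 95:
  web: d = 0 mm → contributes +5 715 833 mm⁴
  top flange (beyond web): d = 90 mm → contributes +4 865 000 mm⁴
  bottom flange (beyond web): d = -90 mm → contributes +4 865 000 mm⁴
Total I = 15 445 833 mm⁴.
For the y-axis: x̄ = 65 mm.
Repeating about the centroidal y-axis gives I_y = 1 845 833 mm⁴.

I_x ≈ 1.545 × 10⁷ mm⁴, I_y ≈ 1.846 × 10⁶ mm⁴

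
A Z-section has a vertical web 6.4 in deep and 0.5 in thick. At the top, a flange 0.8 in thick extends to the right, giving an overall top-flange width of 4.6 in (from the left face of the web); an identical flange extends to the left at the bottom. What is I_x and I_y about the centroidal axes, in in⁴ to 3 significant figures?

I_x ≈ 62.7 in⁴, I_y ≈ 44.0 in⁴

Decompose the section into non-overlapping parts with the origin at the bottom-left of its bounding rectangle.
Web: 0.5 × 6.4, A = 3.2 in², y = 3.2 in, Ī = 10.923 in⁴.
Top flange (beyond web): 4.1 × 0.8, A = 3.28 in², y = 6 in, Ī = 0.17493 in⁴.
Bottom flange (beyond web): 4.1 × 0.8, A = 3.28 in², y = 0.4 in, Ī = 0.17493 in⁴.
Centroid: ȳ = ΣA·y / ΣA = 3.2 in.
Transfer each piece to the centroidal x-axis using Ī + A·d² with d = y − 3.2:
  web: d = 0 in → contributes +10.923 in⁴
  top flange (beyond web): d = 2.8 in → contributes +25.89 in⁴
  bottom flange (beyond web): d = -2.8 in → contributes +25.89 in⁴
Total I = 62.703 in⁴.
For the y-axis: x̄ = 4.35 in.
Repeating about the centroidal y-axis gives I_y = 43.959 in⁴.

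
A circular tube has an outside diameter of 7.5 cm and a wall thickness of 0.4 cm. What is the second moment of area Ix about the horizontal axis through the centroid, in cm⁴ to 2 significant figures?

Ix ≈ 56 cm⁴

Break the section into simple shapes (no overlaps), measuring from the bottom-left corner of the bounding box.
Outer circle: ⌀7.5, A = 44.18 cm², y = 3.75 cm, Ī = 155.3 cm⁴.
Bore (subtracted): ⌀6.7, A = 35.26 cm², y = 3.75 cm, Ī = 98.92 cm⁴.
By symmetry the centroid is at mid-height, ȳ = 3.75 cm.
All pieces are centred on the horizontal axis through the centroid, so I = ΣĪ (holes subtracted) = 56.4 cm⁴.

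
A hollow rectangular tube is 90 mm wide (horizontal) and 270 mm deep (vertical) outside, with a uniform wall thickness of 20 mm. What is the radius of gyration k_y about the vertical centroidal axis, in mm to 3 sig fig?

Decompose the section into non-overlapping parts with the origin at the bottom-left of its bounding rectangle.
Outer rectangle: 90 × 270, A = 24 300 mm², x = 45 mm, Ī = 16 402 500 mm⁴.
Inner void (subtracted): 50 × 230, A = 11 500 mm², x = 45 mm, Ī = 2 395 833 mm⁴.
By symmetry the centroid is at mid-width, x̄ = 45 mm.
All pieces are centred on the vertical centroidal axis, so I = ΣĪ (holes subtracted) = 14 006 667 mm⁴.
Radius of gyration: k = √(I/A) = √(14 006 667 / 12 800) = 33.08 mm.

k_y ≈ 33.1 mm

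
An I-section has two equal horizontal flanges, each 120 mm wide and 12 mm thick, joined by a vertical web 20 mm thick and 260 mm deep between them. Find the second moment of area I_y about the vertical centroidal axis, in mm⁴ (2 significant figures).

I_y ≈ 3.6 × 10⁶ mm⁴

Treat the section as a set of non-overlapping primitives; coordinates are from the bounding-box lower-left.
Bottom flange: 120 × 12, A = 1 440 mm², x = 60 mm, Ī = 1 728 000 mm⁴.
Web: 20 × 260, A = 5 200 mm², x = 60 mm, Ī = 173 333 mm⁴.
Top flange: 120 × 12, A = 1 440 mm², x = 60 mm, Ī = 1 728 000 mm⁴.
By symmetry the centroid is at mid-width, x̄ = 60 mm.
All pieces are centred on the vertical centroidal axis, so I = ΣĪ = 3 629 333 mm⁴.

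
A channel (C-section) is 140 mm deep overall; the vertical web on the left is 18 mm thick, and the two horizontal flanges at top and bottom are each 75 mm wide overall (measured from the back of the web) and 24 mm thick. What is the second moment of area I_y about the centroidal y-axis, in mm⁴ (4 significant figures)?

Treat the section as a set of non-overlapping primitives; coordinates are from the bounding-box lower-left.
Web: 18 × 140, A = 2 520 mm², x = 9 mm, Ī = 68 040 mm⁴.
Top flange (beyond web): 57 × 24, A = 1 368 mm², x = 46.5 mm, Ī = 370 386 mm⁴.
Bottom flange (beyond web): 57 × 24, A = 1 368 mm², x = 46.5 mm, Ī = 370 386 mm⁴.
Centroid: x̄ = ΣA·x / ΣA = 28.5205 mm.
Transfer each piece to the centroidal y-axis using Ī + A·d² with d = x − 28.5205:
  web: d = -19.5205 mm → contributes +1 028 291 mm⁴
  top flange (beyond web): d = 17.9795 mm → contributes +812 607 mm⁴
  bottom flange (beyond web): d = 17.9795 mm → contributes +812 607 mm⁴
Total I = 2 653 504 mm⁴.

I_y ≈ 2.654 × 10⁶ mm⁴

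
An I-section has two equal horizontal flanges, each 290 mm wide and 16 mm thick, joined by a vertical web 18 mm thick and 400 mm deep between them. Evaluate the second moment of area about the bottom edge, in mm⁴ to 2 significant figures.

I_base ≈ 1.3 × 10⁹ mm⁴

Decompose the section into non-overlapping parts with the origin at the bottom-left of its bounding rectangle.
Bottom flange: 290 × 16, A = 4 640 mm², y = 8 mm, Ī = 98 987 mm⁴.
Web: 18 × 400, A = 7 200 mm², y = 216 mm, Ī = 96 000 000 mm⁴.
Top flange: 290 × 16, A = 4 640 mm², y = 424 mm, Ī = 98 987 mm⁴.
Transfer each piece to the base of the section using Ī + A·d² with d = y − 0:
  bottom flange: d = 8 mm → contributes +395 947 mm⁴
  web: d = 216 mm → contributes +431 923 200 mm⁴
  top flange: d = 424 mm → contributes +834 259 627 mm⁴
Total I = 1 266 578 773 mm⁴.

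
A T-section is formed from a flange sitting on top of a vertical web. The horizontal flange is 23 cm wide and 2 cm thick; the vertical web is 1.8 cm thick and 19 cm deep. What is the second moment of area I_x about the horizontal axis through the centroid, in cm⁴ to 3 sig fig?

Treat the section as a set of non-overlapping primitives; coordinates are from the bounding-box lower-left.
Flange: 23 × 2, A = 46 cm², y = 20 cm, Ī = 15.333 cm⁴.
Web: 1.8 × 19, A = 34.2 cm², y = 9.5 cm, Ī = 1028.9 cm⁴.
Centroid: ȳ = ΣA·y / ΣA = 15.522 cm.
Transfer each piece to the horizontal axis through the centroid using Ī + A·d² with d = y − 15.522:
  flange: d = 4.4776 cm → contributes +937.56 cm⁴
  web: d = -6.0224 cm → contributes +2269.3 cm⁴
Total I = 3206.8 cm⁴.

I_x ≈ 3210 cm⁴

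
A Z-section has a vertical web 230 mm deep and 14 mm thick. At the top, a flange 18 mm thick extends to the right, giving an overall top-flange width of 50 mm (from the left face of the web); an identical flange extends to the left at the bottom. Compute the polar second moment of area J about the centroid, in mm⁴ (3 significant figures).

J ≈ 2.98 × 10⁷ mm⁴

Break the section into simple shapes (no overlaps), measuring from the bottom-left corner of the bounding box.
Web: 14 × 230, A = 3 220 mm², y = 115 mm, Ī = 14 194 833 mm⁴.
Top flange (beyond web): 36 × 18, A = 648 mm², y = 221 mm, Ī = 17 496 mm⁴.
Bottom flange (beyond web): 36 × 18, A = 648 mm², y = 9 mm, Ī = 17 496 mm⁴.
Centroid: ȳ = ΣA·y / ΣA = 115 mm.
Transfer each piece to the centroidal x-axis using Ī + A·d² with d = y − 115:
  web: d = 0 mm → contributes +14 194 833 mm⁴
  top flange (beyond web): d = 106 mm → contributes +7 298 424 mm⁴
  bottom flange (beyond web): d = -106 mm → contributes +7 298 424 mm⁴
Total I = 28 791 681 mm⁴.
For the y-axis: x̄ = 43 mm.
Repeating about the centroidal y-axis gives I_y = 1 002 561 mm⁴.
Polar second moment: J = I_x + I_y = 29 794 243 mm⁴.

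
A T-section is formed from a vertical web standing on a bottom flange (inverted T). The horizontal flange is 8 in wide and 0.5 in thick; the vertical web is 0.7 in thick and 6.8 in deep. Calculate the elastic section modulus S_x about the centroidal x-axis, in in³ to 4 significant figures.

S_x ≈ 9.352 in³

Treat the section as a set of non-overlapping primitives; coordinates are from the bounding-box lower-left.
Flange: 8 × 0.5, A = 4 in², y = 0.25 in, Ī = 0.0833333 in⁴.
Web: 0.7 × 6.8, A = 4.76 in², y = 3.9 in, Ī = 18.3419 in⁴.
Centroid: ȳ = ΣA·y / ΣA = 2.23333 in.
Transfer each piece to the centroidal x-axis using Ī + A·d² with d = y − 2.23333:
  flange: d = -1.98333 in → contributes +15.8178 in⁴
  web: d = 1.66667 in → contributes +31.5641 in⁴
Total I = 47.3819 in⁴.
Extreme fibre distance c = 5.06667 in; S = I/c = 9.35168 in³.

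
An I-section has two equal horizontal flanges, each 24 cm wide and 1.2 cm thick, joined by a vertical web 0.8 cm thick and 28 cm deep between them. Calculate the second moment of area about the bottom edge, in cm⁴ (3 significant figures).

I_base ≈ 3.22 × 10⁴ cm⁴

Break the section into simple shapes (no overlaps), measuring from the bottom-left corner of the bounding box.
Bottom flange: 24 × 1.2, A = 28.8 cm², y = 0.6 cm, Ī = 3.456 cm⁴.
Web: 0.8 × 28, A = 22.4 cm², y = 15.2 cm, Ī = 1463.5 cm⁴.
Top flange: 24 × 1.2, A = 28.8 cm², y = 29.8 cm, Ī = 3.456 cm⁴.
Transfer each piece to the bottom edge using Ī + A·d² with d = y − 0:
  bottom flange: d = 0.6 cm → contributes +13.824 cm⁴
  web: d = 15.2 cm → contributes +6638.8 cm⁴
  top flange: d = 29.8 cm → contributes +25 579 cm⁴
Total I = 32 232 cm⁴.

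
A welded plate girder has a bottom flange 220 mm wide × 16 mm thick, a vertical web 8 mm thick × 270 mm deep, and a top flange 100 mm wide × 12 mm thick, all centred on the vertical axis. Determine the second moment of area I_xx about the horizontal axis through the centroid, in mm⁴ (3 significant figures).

I_xx ≈ 9.28 × 10⁷ mm⁴

Split into non-overlapping primitives; take the origin at the lower-left of the bounding box.
Bottom plate: 220 × 16, A = 3 520 mm², y = 8 mm, Ī = 75 093 mm⁴.
Web plate: 8 × 270, A = 2 160 mm², y = 151 mm, Ī = 13 122 000 mm⁴.
Top plate: 100 × 12, A = 1 200 mm², y = 292 mm, Ī = 14 400 mm⁴.
Centroid: ȳ = ΣA·y / ΣA = 102.43 mm.
Transfer each piece to the horizontal axis through the centroid using Ī + A·d² with d = y − 102.43:
  bottom plate: d = -94.43 mm → contributes +31 463 176 mm⁴
  web plate: d = 48.57 mm → contributes +18 217 488 mm⁴
  top plate: d = 189.57 mm → contributes +43 138 436 mm⁴
Total I = 92 819 100 mm⁴.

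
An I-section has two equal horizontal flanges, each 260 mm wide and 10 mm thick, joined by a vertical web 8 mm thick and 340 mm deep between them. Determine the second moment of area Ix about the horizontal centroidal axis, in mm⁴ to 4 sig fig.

Ix ≈ 1.855 × 10⁸ mm⁴

Split into non-overlapping primitives; take the origin at the lower-left of the bounding box.
Bottom flange: 260 × 10, A = 2 600 mm², y = 5 mm, Ī = 21666.7 mm⁴.
Web: 8 × 340, A = 2 720 mm², y = 180 mm, Ī = 26 202 667 mm⁴.
Top flange: 260 × 10, A = 2 600 mm², y = 355 mm, Ī = 21666.7 mm⁴.
By symmetry the centroid is at mid-height, ȳ = 180 mm.
Transfer each piece to the horizontal centroidal axis using Ī + A·d² with d = y − 180:
  bottom flange: d = -175 mm → contributes +79 646 667 mm⁴
  web: d = 0 mm → contributes +26 202 667 mm⁴
  top flange: d = 175 mm → contributes +79 646 667 mm⁴
Total I = 185 496 000 mm⁴.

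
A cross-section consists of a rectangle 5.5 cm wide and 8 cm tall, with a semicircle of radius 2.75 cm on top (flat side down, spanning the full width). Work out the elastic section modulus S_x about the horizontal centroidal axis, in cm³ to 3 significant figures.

Decompose the section into non-overlapping parts with the origin at the bottom-left of its bounding rectangle.
Rectangular body: 5.5 × 8, A = 44 cm², y = 4 cm, Ī = 234.67 cm⁴.
Semicircular cap: semicircle r = 2.75, A = 11.879 cm², y = 9.1671 cm, Ī = 6.2772 cm⁴.
Centroid: ȳ = ΣA·y / ΣA = 5.0985 cm.
Transfer each piece to the horizontal centroidal axis using Ī + A·d² with d = y − 5.0985:
  rectangular body: d = -1.0985 cm → contributes +287.76 cm⁴
  semicircular cap: d = 4.0687 cm → contributes +202.93 cm⁴
Total I = 490.68 cm⁴.
Extreme fibre distance c = 5.6515 cm; S = I/c = 86.823 cm³.

S_x ≈ 86.8 cm³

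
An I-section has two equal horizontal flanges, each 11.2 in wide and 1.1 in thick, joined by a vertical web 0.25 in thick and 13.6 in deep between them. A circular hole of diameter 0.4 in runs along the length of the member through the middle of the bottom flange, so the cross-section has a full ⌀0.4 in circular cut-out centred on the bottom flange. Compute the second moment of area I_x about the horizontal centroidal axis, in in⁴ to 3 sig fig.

I_x ≈ 1380 in⁴

Decompose the section into non-overlapping parts with the origin at the bottom-left of its bounding rectangle.
Bottom flange: 11.2 × 1.1, A = 12.32 in², y = 0.55 in, Ī = 1.2423 in⁴.
Web: 0.25 × 13.6, A = 3.4 in², y = 7.9 in, Ī = 52.405 in⁴.
Top flange: 11.2 × 1.1, A = 12.32 in², y = 15.25 in, Ī = 1.2423 in⁴.
Hole (subtracted): ⌀0.4, A = 0.12566 in², y = 0.55 in, Ī = 0.0012566 in⁴.
Centroid: ȳ = ΣA·y / ΣA = 7.9331 in.
Transfer each piece to the horizontal centroidal axis using Ī + A·d² with d = y − 7.9331:
  bottom flange: d = -7.3831 in → contributes +672.81 in⁴
  web: d = -0.033088 in → contributes +52.409 in⁴
  top flange: d = 7.3169 in → contributes +660.82 in⁴
  hole: d = -7.3831 in → contributes −6.8512 in⁴
Total I = 1379.2 in⁴.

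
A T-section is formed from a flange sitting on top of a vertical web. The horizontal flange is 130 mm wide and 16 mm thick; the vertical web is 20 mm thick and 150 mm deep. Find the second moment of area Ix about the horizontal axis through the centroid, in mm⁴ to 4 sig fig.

Ix ≈ 1.413 × 10⁷ mm⁴

Break the section into simple shapes (no overlaps), measuring from the bottom-left corner of the bounding box.
Flange: 130 × 16, A = 2 080 mm², y = 158 mm, Ī = 44373.3 mm⁴.
Web: 20 × 150, A = 3 000 mm², y = 75 mm, Ī = 5 625 000 mm⁴.
Centroid: ȳ = ΣA·y / ΣA = 108.984 mm.
Transfer each piece to the horizontal axis through the centroid using Ī + A·d² with d = y − 108.984:
  flange: d = 49.0157 mm → contributes +5 041 664 mm⁴
  web: d = -33.9843 mm → contributes +9 089 788 mm⁴
Total I = 14 131 452 mm⁴.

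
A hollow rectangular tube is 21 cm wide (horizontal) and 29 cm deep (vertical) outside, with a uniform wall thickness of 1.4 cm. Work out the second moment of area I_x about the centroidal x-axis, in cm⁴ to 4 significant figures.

I_x ≈ 1.540 × 10⁴ cm⁴

Treat the section as a set of non-overlapping primitives; coordinates are from the bounding-box lower-left.
Outer rectangle: 21 × 29, A = 609 cm², y = 14.5 cm, Ī = 42680.8 cm⁴.
Inner void (subtracted): 18.2 × 26.2, A = 476.84 cm², y = 14.5 cm, Ī = 27276.8 cm⁴.
By symmetry the centroid is at mid-height, ȳ = 14.5 cm.
All pieces are centred on the centroidal x-axis, so I = ΣĪ (holes subtracted) = 15403.9 cm⁴.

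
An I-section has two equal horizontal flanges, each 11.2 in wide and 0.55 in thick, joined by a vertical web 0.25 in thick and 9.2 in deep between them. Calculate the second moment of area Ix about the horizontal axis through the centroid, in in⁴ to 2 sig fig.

Ix ≈ 310 in⁴

Treat the section as a set of non-overlapping primitives; coordinates are from the bounding-box lower-left.
Bottom flange: 11.2 × 0.55, A = 6.16 in², y = 0.275 in, Ī = 0.1553 in⁴.
Web: 0.25 × 9.2, A = 2.3 in², y = 5.15 in, Ī = 16.22 in⁴.
Top flange: 11.2 × 0.55, A = 6.16 in², y = 10.03 in, Ī = 0.1553 in⁴.
By symmetry the centroid is at mid-height, ȳ = 5.15 in.
Transfer each piece to the horizontal axis through the centroid using Ī + A·d² with d = y − 5.15:
  bottom flange: d = -4.875 in → contributes +146.6 in⁴
  web: d = 0 in → contributes +16.22 in⁴
  top flange: d = 4.875 in → contributes +146.6 in⁴
Total I = 309.3 in⁴.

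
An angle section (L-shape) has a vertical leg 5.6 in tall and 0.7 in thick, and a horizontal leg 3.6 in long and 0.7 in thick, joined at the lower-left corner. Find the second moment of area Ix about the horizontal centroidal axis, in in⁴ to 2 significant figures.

Ix ≈ 18 in⁴

Break the section into simple shapes (no overlaps), measuring from the bottom-left corner of the bounding box.
Vertical leg: 0.7 × 5.6, A = 3.92 in², y = 2.8 in, Ī = 10.24 in⁴.
Horizontal leg (remainder): 2.9 × 0.7, A = 2.03 in², y = 0.35 in, Ī = 0.08289 in⁴.
Centroid: ȳ = ΣA·y / ΣA = 1.964 in.
Transfer each piece to the horizontal centroidal axis using Ī + A·d² with d = y − 1.964:
  vertical leg: d = 0.8359 in → contributes +12.98 in⁴
  horizontal leg (remainder): d = -1.614 in → contributes +5.372 in⁴
Total I = 18.35 in⁴.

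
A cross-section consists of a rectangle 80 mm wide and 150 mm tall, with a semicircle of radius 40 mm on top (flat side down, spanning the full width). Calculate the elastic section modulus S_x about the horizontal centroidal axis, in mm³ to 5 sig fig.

S_x ≈ 4.0739 × 10⁵ mm³

Break the section into simple shapes (no overlaps), measuring from the bottom-left corner of the bounding box.
Rectangular body: 80 × 150, A = 12 000 mm², y = 75 mm, Ī = 22 500 000 mm⁴.
Semicircular cap: semicircle r = 40, A = 2513.274 mm², y = 166.9765 mm, Ī = 280977.8 mm⁴.
Centroid: ȳ = ΣA·y / ΣA = 90.92764 mm.
Transfer each piece to the horizontal centroidal axis using Ī + A·d² with d = y − 90.92764:
  rectangular body: d = -15.92764 mm → contributes +25 544 277 mm⁴
  semicircular cap: d = 76.04889 mm → contributes +14 816 330 mm⁴
Total I = 40 360 608 mm⁴.
Extreme fibre distance c = 99.07236 mm; S = I/c = 407385.1 mm³.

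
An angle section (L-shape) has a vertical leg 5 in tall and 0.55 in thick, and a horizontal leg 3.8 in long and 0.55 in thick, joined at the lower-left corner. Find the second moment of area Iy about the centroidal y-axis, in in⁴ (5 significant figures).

Treat the section as a set of non-overlapping primitives; coordinates are from the bounding-box lower-left.
Vertical leg: 0.55 × 5, A = 2.75 in², x = 0.275 in, Ī = 0.06932292 in⁴.
Horizontal leg (remainder): 3.25 × 0.55, A = 1.7875 in², x = 2.175 in, Ī = 1.573372 in⁴.
Centroid: x̄ = ΣA·x / ΣA = 1.023485 in.
Transfer each piece to the centroidal y-axis using Ī + A·d² with d = x − 1.023485:
  vertical leg: d = -0.7484848 in → contributes +1.609954 in⁴
  horizontal leg (remainder): d = 1.151515 in → contributes +3.943574 in⁴
Total I = 5.553529 in⁴.

Iy ≈ 5.5535 in⁴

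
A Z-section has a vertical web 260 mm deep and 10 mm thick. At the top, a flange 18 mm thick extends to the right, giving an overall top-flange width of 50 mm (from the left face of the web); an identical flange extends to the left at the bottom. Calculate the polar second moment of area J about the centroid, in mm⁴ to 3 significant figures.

J ≈ 3.69 × 10⁷ mm⁴

Break the section into simple shapes (no overlaps), measuring from the bottom-left corner of the bounding box.
Web: 10 × 260, A = 2 600 mm², y = 130 mm, Ī = 14 646 667 mm⁴.
Top flange (beyond web): 40 × 18, A = 720 mm², y = 251 mm, Ī = 19 440 mm⁴.
Bottom flange (beyond web): 40 × 18, A = 720 mm², y = 9 mm, Ī = 19 440 mm⁴.
Centroid: ȳ = ΣA·y / ΣA = 130 mm.
Transfer each piece to the centroidal x-axis using Ī + A·d² with d = y − 130:
  web: d = 0 mm → contributes +14 646 667 mm⁴
  top flange (beyond web): d = 121 mm → contributes +10 560 960 mm⁴
  bottom flange (beyond web): d = -121 mm → contributes +10 560 960 mm⁴
Total I = 35 768 587 mm⁴.
For the y-axis: x̄ = 45 mm.
Repeating about the centroidal y-axis gives I_y = 1 113 667 mm⁴.
Polar second moment: J = I_x + I_y = 36 882 253 mm⁴.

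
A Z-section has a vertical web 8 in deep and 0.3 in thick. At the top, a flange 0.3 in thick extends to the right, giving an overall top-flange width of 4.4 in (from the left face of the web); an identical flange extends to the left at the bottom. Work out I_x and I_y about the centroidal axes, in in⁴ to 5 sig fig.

I_x ≈ 49.282 in⁴, I_y ≈ 15.370 in⁴

Split into non-overlapping primitives; take the origin at the lower-left of the bounding box.
Web: 0.3 × 8, A = 2.4 in², y = 4 in, Ī = 12.8 in⁴.
Top flange (beyond web): 4.1 × 0.3, A = 1.23 in², y = 7.85 in, Ī = 0.009225 in⁴.
Bottom flange (beyond web): 4.1 × 0.3, A = 1.23 in², y = 0.15 in, Ī = 0.009225 in⁴.
Centroid: ȳ = ΣA·y / ΣA = 4 in.
Transfer each piece to the centroidal x-axis using Ī + A·d² with d = y − 4:
  web: d = 0 in → contributes +12.8 in⁴
  top flange (beyond web): d = 3.85 in → contributes +18.2409 in⁴
  bottom flange (beyond web): d = -3.85 in → contributes +18.2409 in⁴
Total I = 49.2818 in⁴.
For the y-axis: x̄ = 4.25 in.
Repeating about the centroidal y-axis gives I_y = 15.37045 in⁴.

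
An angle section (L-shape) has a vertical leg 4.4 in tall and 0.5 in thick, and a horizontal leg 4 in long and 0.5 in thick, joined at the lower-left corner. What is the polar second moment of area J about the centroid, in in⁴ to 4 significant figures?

J ≈ 13.02 in⁴

Break the section into simple shapes (no overlaps), measuring from the bottom-left corner of the bounding box.
Vertical leg: 0.5 × 4.4, A = 2.2 in², y = 2.2 in, Ī = 3.54933 in⁴.
Horizontal leg (remainder): 3.5 × 0.5, A = 1.75 in², y = 0.25 in, Ī = 0.0364583 in⁴.
Centroid: ȳ = ΣA·y / ΣA = 1.33608 in.
Transfer each piece to the centroidal x-axis using Ī + A·d² with d = y − 1.33608:
  vertical leg: d = 0.863924 in → contributes +5.19134 in⁴
  horizontal leg (remainder): d = -1.08608 in → contributes +2.10069 in⁴
Total I = 7.29203 in⁴.
For the y-axis: x̄ = 1.13608 in.
Repeating about the centroidal y-axis gives I_y = 5.73103 in⁴.
Polar second moment: J = I_x + I_y = 13.0231 in⁴.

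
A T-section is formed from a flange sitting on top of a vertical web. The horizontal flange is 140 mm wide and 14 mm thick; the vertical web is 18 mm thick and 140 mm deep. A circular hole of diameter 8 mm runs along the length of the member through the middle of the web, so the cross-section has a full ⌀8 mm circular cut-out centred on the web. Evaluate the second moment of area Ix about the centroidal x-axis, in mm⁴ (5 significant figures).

Ix ≈ 1.0627 × 10⁷ mm⁴

Decompose the section into non-overlapping parts with the origin at the bottom-left of its bounding rectangle.
Flange: 140 × 14, A = 1 960 mm², y = 147 mm, Ī = 32013.33 mm⁴.
Web: 18 × 140, A = 2 520 mm², y = 70 mm, Ī = 4 116 000 mm⁴.
Hole (subtracted): ⌀8, A = 50.26548 mm², y = 70 mm, Ī = 201.0619 mm⁴.
Centroid: ȳ = ΣA·y / ΣA = 104.0698 mm.
Transfer each piece to the centroidal x-axis using Ī + A·d² with d = y − 104.0698:
  flange: d = 42.93024 mm → contributes +3 644 304 mm⁴
  web: d = -34.06976 mm → contributes +7 041 087 mm⁴
  hole: d = -34.06976 mm → contributes −58546.65 mm⁴
Total I = 10 626 844 mm⁴.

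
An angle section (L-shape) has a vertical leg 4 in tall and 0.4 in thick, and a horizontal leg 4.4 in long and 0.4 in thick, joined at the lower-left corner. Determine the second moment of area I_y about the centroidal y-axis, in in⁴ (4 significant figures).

I_y ≈ 6.027 in⁴

Split into non-overlapping primitives; take the origin at the lower-left of the bounding box.
Vertical leg: 0.4 × 4, A = 1.6 in², x = 0.2 in, Ī = 0.0213333 in⁴.
Horizontal leg (remainder): 4 × 0.4, A = 1.6 in², x = 2.4 in, Ī = 2.13333 in⁴.
Centroid: x̄ = ΣA·x / ΣA = 1.3 in.
Transfer each piece to the centroidal y-axis using Ī + A·d² with d = x − 1.3:
  vertical leg: d = -1.1 in → contributes +1.95733 in⁴
  horizontal leg (remainder): d = 1.1 in → contributes +4.06933 in⁴
Total I = 6.02667 in⁴.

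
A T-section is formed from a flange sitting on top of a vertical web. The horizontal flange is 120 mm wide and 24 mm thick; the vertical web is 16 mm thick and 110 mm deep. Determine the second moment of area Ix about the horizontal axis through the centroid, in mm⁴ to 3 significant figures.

Decompose the section into non-overlapping parts with the origin at the bottom-left of its bounding rectangle.
Flange: 120 × 24, A = 2 880 mm², y = 122 mm, Ī = 138 240 mm⁴.
Web: 16 × 110, A = 1 760 mm², y = 55 mm, Ī = 1 774 667 mm⁴.
Centroid: ȳ = ΣA·y / ΣA = 96.586 mm.
Transfer each piece to the horizontal axis through the centroid using Ī + A·d² with d = y − 96.586:
  flange: d = 25.414 mm → contributes +1 998 319 mm⁴
  web: d = -41.586 mm → contributes +4 818 433 mm⁴
Total I = 6 816 752 mm⁴.

Ix ≈ 6.82 × 10⁶ mm⁴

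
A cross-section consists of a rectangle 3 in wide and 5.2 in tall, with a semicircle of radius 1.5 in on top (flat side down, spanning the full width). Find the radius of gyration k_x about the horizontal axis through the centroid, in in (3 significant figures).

k_x ≈ 1.86 in

Treat the section as a set of non-overlapping primitives; coordinates are from the bounding-box lower-left.
Rectangular body: 3 × 5.2, A = 15.6 in², y = 2.6 in, Ī = 35.152 in⁴.
Semicircular cap: semicircle r = 1.5, A = 3.5343 in², y = 5.8366 in, Ī = 0.55564 in⁴.
Centroid: ȳ = ΣA·y / ΣA = 3.1978 in.
Transfer each piece to the horizontal axis through the centroid using Ī + A·d² with d = y − 3.1978:
  rectangular body: d = -0.59784 in → contributes +40.728 in⁴
  semicircular cap: d = 2.6388 in → contributes +25.166 in⁴
Total I = 65.893 in⁴.
Radius of gyration: k = √(I/A) = √(65.893 / 19.134) = 1.8557 in.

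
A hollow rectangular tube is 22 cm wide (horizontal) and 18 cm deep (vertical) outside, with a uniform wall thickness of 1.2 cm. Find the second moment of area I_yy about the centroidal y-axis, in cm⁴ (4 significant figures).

Split into non-overlapping primitives; take the origin at the lower-left of the bounding box.
Outer rectangle: 22 × 18, A = 396 cm², x = 11 cm, Ī = 15 972 cm⁴.
Inner void (subtracted): 19.6 × 15.6, A = 305.76 cm², x = 11 cm, Ī = 9788.4 cm⁴.
By symmetry the centroid is at mid-width, x̄ = 11 cm.
All pieces are centred on the centroidal y-axis, so I = ΣĪ (holes subtracted) = 6183.6 cm⁴.

I_yy ≈ 6184 cm⁴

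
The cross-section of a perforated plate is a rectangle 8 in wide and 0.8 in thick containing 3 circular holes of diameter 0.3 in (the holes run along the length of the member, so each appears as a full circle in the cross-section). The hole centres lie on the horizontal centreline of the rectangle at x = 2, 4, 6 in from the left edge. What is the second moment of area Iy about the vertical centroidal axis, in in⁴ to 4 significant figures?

Iy ≈ 33.57 in⁴

Treat the section as a set of non-overlapping primitives; coordinates are from the bounding-box lower-left.
Plate: 8 × 0.8, A = 6.4 in², x = 4 in, Ī = 34.1333 in⁴.
Hole 1 (subtracted): ⌀0.3, A = 0.0706858 in², x = 2 in, Ī = 0.000397608 in⁴.
Hole 2 (subtracted): ⌀0.3, A = 0.0706858 in², x = 4 in, Ī = 0.000397608 in⁴.
Hole 3 (subtracted): ⌀0.3, A = 0.0706858 in², x = 6 in, Ī = 0.000397608 in⁴.
By symmetry the centroid is at mid-width, x̄ = 4 in.
Transfer each piece to the vertical centroidal axis using Ī + A·d² with d = x − 4:
  plate: d = 0 in → contributes +34.1333 in⁴
  hole 1: d = -2 in → contributes −0.283141 in⁴
  hole 2: d = 0 in → contributes −0.000397608 in⁴
  hole 3: d = 2 in → contributes −0.283141 in⁴
Total I = 33.5667 in⁴.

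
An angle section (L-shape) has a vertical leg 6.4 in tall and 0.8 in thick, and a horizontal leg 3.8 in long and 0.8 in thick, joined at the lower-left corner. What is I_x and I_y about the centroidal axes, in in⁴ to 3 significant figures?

Break the section into simple shapes (no overlaps), measuring from the bottom-left corner of the bounding box.
Vertical leg: 0.8 × 6.4, A = 5.12 in², y = 3.2 in, Ī = 17.476 in⁴.
Horizontal leg (remainder): 3 × 0.8, A = 2.4 in², y = 0.4 in, Ī = 0.128 in⁴.
Centroid: ȳ = ΣA·y / ΣA = 2.3064 in.
Transfer each piece to the centroidal x-axis using Ī + A·d² with d = y − 2.3064:
  vertical leg: d = 0.89362 in → contributes +21.565 in⁴
  horizontal leg (remainder): d = -1.9064 in → contributes +8.8503 in⁴
Total I = 30.415 in⁴.
For the y-axis: x̄ = 1.0064 in.
Repeating about the centroidal y-axis gives I_y = 7.972 in⁴.

I_x ≈ 30.4 in⁴, I_y ≈ 7.97 in⁴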